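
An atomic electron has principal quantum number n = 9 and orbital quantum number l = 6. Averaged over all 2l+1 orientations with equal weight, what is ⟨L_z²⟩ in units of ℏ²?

⟨L_z²⟩ = 14 ℏ²

The allowed m_l values are -6, -5, -4, -3, -2, -1, 0, 1, 2, 3, 4, 5, 6.
⟨L_z²⟩ = ℏ²·l(l+1)/3 = 14ℏ².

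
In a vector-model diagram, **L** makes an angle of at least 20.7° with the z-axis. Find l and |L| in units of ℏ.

cos θ_min = l/√(l(l+1)) = √(l/(l+1)), so l/(l+1) = cos²(20.7°) = 0.8751.
Thus l = 0.8751/(1 − 0.8751) ≈ 7.
Then |L| = ℏ√(7·8) = 2√14 ℏ.

l = 7, |L| = 2√14 ℏ ≈ 7.483ℏ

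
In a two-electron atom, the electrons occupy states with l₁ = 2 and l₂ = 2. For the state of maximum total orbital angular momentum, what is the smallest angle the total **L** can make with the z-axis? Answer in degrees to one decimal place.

Angular momentum addition gives L = |l₁ − l₂|, …, l₁ + l₂.
L ∈ {0, 1, 2, 3, 4}.
The maximum is L = 4, with |L_tot| = ℏ√(4·5) = 2√5 ℏ.
The minimum angle with z is arccos(4/√20) ≈ 26.6°.

θ_min ≈ 26.6°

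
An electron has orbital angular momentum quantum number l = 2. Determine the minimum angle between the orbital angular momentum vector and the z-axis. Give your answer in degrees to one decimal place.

θ_min ≈ 35.3°

|L| = ℏ√(l(l+1)) = √6 ℏ.
The smallest angle corresponds to the largest L_z, i.e. m_l = l = 2, giving L_z = 2ℏ.
cos θ_min = 2/√6, so θ_min ≈ 35.3°.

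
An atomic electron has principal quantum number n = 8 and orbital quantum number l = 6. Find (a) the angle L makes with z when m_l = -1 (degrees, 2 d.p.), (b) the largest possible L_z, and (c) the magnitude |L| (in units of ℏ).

For m_l = -1: cos θ = -1/√42, θ ≈ 98.88°.
L_z,max = lℏ = 6ℏ.
|L| = ℏ√(6·7) = √42 ℏ ≈ 6.481ℏ.

θ(m_l=-1) ≈ 98.88°; L_z,max = 6ℏ; |L| = √42 ℏ ≈ 6.481ℏ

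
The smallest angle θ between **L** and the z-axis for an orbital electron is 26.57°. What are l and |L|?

l = 4, |L| = 2√5 ℏ ≈ 4.472ℏ

cos θ_min = l/√(l(l+1)) = √(l/(l+1)), so l/(l+1) = cos²(26.57°) = 0.7999.
Thus l = 0.7999/(1 − 0.7999) ≈ 4.
Then |L| = ℏ√(4·5) = 2√5 ℏ.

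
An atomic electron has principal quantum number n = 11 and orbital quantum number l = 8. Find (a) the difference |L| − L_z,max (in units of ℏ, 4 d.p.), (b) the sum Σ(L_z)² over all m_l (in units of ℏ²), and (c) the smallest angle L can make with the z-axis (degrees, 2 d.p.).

|L|−L_z,max ≈ 0.4853ℏ; Σ(L_z)² = 408 ℏ²; θ_min ≈ 19.47°

|L| − L_z,max = (6√2 − 8)ℏ ≈ 0.4853ℏ.
Σ m_l² = 408, so Σ(L_z)² = 408 ℏ².
cos θ_min = 8/√72, so θ_min ≈ 19.47°.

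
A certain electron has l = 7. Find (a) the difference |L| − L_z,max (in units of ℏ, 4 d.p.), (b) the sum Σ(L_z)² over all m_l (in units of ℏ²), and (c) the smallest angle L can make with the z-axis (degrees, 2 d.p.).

|L|−L_z,max ≈ 0.4833ℏ; Σ(L_z)² = 280 ℏ²; θ_min ≈ 20.70°

|L| − L_z,max = (2√14 − 7)ℏ ≈ 0.4833ℏ.
Σ m_l² = 280, so Σ(L_z)² = 280 ℏ².
cos θ_min = 7/√56, so θ_min ≈ 20.70°.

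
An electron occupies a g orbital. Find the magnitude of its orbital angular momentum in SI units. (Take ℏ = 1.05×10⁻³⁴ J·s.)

For a g orbital, l = 4.
|L| = ℏ√(l(l+1)) = ℏ√(4·5) = 2√5 ℏ
Numerically, |L| = 4.472 × (1.05×10⁻³⁴ J·s) = 4.70×10⁻³⁴ J·s.

|L| = 4.70×10⁻³⁴ J·s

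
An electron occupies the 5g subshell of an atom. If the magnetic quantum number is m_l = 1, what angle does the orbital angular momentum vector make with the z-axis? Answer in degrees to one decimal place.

θ ≈ 77.1°

5g means n = 5, l = 4.
|L| = ℏ√(l(l+1)) = 2√5 ℏ.
L_z = m_l ℏ = 1ℏ.
cos θ = L_z/|L| = 1/√20, so θ ≈ 77.1°.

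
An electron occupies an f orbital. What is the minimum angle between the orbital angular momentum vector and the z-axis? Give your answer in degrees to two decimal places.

θ_min ≈ 30.00°

The letter f corresponds to l = 3.
|L| = √(l(l+1)) ℏ = 2√3 ℏ.
The smallest angle corresponds to the largest L_z, i.e. m_l = l = 3, giving L_z = 3ℏ.
cos θ_min = 3/√12, so θ_min ≈ 30.00°.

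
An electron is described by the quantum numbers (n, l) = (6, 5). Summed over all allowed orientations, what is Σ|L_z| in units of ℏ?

Σ|L_z| = 30 ℏ

m_l runs from −5 to 5, i.e. {-5, -4, -3, -2, -1, 0, 1, 2, 3, 4, 5}.
Σ|m_l| = 2·5(5+1)/2 = 30.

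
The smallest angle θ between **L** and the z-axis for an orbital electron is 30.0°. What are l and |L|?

l = 3, |L| = 2√3 ℏ ≈ 3.464ℏ

cos θ_min = l/√(l(l+1)) = √(l/(l+1)), so l/(l+1) = cos²(30.0°) = 0.7500.
Solving: l = 3.
Then |L| = ℏ√(3·4) = 2√3 ℏ.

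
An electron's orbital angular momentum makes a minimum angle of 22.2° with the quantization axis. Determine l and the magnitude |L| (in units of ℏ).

l = 6, |L| = √42 ℏ ≈ 6.481ℏ

cos θ_min = l/√(l(l+1)) = √(l/(l+1)), so l/(l+1) = cos²(22.2°) = 0.8572.
l = cos²θ/sin²θ ≈ 6.
Then |L| = ℏ√(6·7) = √42 ℏ.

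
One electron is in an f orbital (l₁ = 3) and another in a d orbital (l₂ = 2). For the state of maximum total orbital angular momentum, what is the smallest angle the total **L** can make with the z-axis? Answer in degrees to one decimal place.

θ_min ≈ 24.1°

By the triangle rule, |l₁ − l₂| ≤ L ≤ l₁ + l₂.
Allowed values: L = 1, 2, 3, 4, 5.
The maximum is L = 5, with |L_tot| = ℏ√(5·6) = √30 ℏ.
The minimum angle with z is arccos(5/√30) ≈ 24.1°.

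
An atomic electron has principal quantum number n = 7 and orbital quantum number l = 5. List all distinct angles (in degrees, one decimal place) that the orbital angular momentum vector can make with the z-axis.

|L| = ℏ√(l(l+1)) = √30 ℏ.
cos θ = m_l/√30 for each m_l ∈ {-5, -4, -3, -2, -1, 0, 1, 2, 3, 4, 5}.

θ ∈ {24.1°, 43.1°, 56.8°, 68.6°, 79.5°, 90.0°, 100.5°, 111.4°, 123.2°, 136.9°, 155.9°}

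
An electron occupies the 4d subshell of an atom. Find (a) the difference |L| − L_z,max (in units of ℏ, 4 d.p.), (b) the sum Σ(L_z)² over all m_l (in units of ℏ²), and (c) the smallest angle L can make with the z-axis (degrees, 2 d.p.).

|L|−L_z,max ≈ 0.4495ℏ; Σ(L_z)² = 10 ℏ²; θ_min ≈ 35.26°

For 4d, l = 2.
|L| − L_z,max = (√6 − 2)ℏ ≈ 0.4495ℏ.
Σ m_l² = 10, so Σ(L_z)² = 10 ℏ².
cos θ_min = 2/√6, so θ_min ≈ 35.26°.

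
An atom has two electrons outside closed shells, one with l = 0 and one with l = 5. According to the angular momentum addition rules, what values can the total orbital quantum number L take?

L = 5

Angular momentum addition gives L = |l₁ − l₂|, …, l₁ + l₂.
Allowed values: L = 5.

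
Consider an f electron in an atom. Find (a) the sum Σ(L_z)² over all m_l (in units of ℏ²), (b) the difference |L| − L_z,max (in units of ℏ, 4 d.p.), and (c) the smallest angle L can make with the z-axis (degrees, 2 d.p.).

Σ(L_z)² = 28 ℏ²; |L|−L_z,max ≈ 0.4641ℏ; θ_min ≈ 30.00°

For an f orbital, l = 3.
Σ m_l² = 28, so Σ(L_z)² = 28 ℏ².
|L| − L_z,max = (2√3 − 3)ℏ ≈ 0.4641ℏ.
cos θ_min = 3/√12, so θ_min ≈ 30.00°.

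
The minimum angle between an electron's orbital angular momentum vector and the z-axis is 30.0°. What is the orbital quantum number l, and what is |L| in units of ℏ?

cos θ_min = l/√(l(l+1)) = √(l/(l+1)), so l/(l+1) = cos²(30.0°) = 0.7500.
l = cos²θ/sin²θ ≈ 3.
Then |L| = ℏ√(3·4) = 2√3 ℏ.

l = 3, |L| = 2√3 ℏ ≈ 3.464ℏ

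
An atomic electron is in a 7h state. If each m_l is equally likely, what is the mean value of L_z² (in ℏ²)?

⟨L_z²⟩ = 10 ℏ²

For 7h, l = 5.
m_l ∈ {-5, -4, -3, -2, -1, 0, 1, 2, 3, 4, 5}.
⟨L_z²⟩ = ℏ²·(Σ m_l²)/(2l+1) = ℏ²·110/11 = 10ℏ².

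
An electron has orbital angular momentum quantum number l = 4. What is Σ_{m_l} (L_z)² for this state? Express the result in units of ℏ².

m_l runs from −4 to 4, i.e. {-4, -3, -2, -1, 0, 1, 2, 3, 4}.
Σ m_l² = l(l+1)(2l+1)/3 = 4·5·9/3 = 60.

Σ(L_z)² = 60 ℏ²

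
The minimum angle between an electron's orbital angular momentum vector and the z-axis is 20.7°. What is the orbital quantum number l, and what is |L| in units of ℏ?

l = 7, |L| = 2√14 ℏ ≈ 7.483ℏ

At minimum angle, m_l = l, so cos θ = l/√(l(l+1)); cos²θ = l/(l+1) = 0.8751.
Solving: l = 7.
Then |L| = ℏ√(7·8) = 2√14 ℏ.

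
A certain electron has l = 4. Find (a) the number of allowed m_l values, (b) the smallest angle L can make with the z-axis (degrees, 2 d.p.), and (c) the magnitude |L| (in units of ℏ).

There are 2l+1 = 9 values of m_l.
cos θ_min = 4/√20, so θ_min ≈ 26.57°.
|L| = ℏ√(4·5) = 2√5 ℏ ≈ 4.472ℏ.

9 values; θ_min ≈ 26.57°; |L| = 2√5 ℏ ≈ 4.472ℏ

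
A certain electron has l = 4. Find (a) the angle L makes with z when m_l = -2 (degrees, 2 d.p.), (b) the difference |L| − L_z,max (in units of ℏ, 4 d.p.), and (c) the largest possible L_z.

For m_l = -2: cos θ = -2/√20, θ ≈ 116.57°.
|L| − L_z,max = (2√5 − 4)ℏ ≈ 0.4721ℏ.
L_z,max = lℏ = 4ℏ.

θ(m_l=-2) ≈ 116.57°; |L|−L_z,max ≈ 0.4721ℏ; L_z,max = 4ℏ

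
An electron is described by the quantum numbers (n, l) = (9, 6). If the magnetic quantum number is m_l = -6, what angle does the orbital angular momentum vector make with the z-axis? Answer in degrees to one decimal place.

θ ≈ 157.8°

|L| = ℏ√(l(l+1)) = √42 ℏ.
L_z = m_l ℏ = −6ℏ.
cos θ = L_z/|L| = -6/√42, so θ ≈ 157.8°.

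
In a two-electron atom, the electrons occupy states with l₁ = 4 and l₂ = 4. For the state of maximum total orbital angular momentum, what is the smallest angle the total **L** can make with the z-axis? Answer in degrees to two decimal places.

θ_min ≈ 19.47°

Angular momentum addition gives L = |l₁ − l₂|, …, l₁ + l₂.
So L can be 0, 1, 2, 3, 4, 5, 6, 7, 8.
The maximum is L = 8, with |L_tot| = ℏ√(8·9) = 6√2 ℏ.
The minimum angle with z is arccos(8/√72) ≈ 19.47°.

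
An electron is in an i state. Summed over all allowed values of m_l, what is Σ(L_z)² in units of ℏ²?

Σ(L_z)² = 182 ℏ²

An i state has l = 6.
m_l runs from −6 to 6, i.e. {-6, -5, -4, -3, -2, -1, 0, 1, 2, 3, 4, 5, 6}.
Σ m_l² = l(l+1)(2l+1)/3 = 6·7·13/3 = 182.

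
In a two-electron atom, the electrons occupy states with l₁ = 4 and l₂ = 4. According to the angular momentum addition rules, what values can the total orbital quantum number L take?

L = 0, 1, 2, 3, 4, 5, 6, 7, 8

Angular momentum addition gives L = |l₁ − l₂|, …, l₁ + l₂.
So L can be 0, 1, 2, 3, 4, 5, 6, 7, 8.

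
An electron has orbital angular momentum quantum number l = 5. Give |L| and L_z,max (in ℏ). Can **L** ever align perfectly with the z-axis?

|L| = √30 ℏ ≈ 5.4772ℏ, while L_z,max = lℏ = 5ℏ.
Since |L| > L_z,max, the vector can never point exactly along z; the closest it comes is θ_min = arccos(5/√30) ≈ 24.1°.

No: L_z,max = 5ℏ < |L| = √30 ℏ ≈ 5.477ℏ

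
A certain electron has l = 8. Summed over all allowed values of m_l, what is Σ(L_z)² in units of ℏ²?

Σ(L_z)² = 408 ℏ²

m_l runs from −8 to 8, i.e. {-8, -7, -6, -5, -4, -3, -2, -1, 0, 1, 2, 3, 4, 5, 6, 7, 8}.
Σ m_l² = 2·(1 + 4 + 9 + 16 + 25 + 36 + 49 + 64) = 408.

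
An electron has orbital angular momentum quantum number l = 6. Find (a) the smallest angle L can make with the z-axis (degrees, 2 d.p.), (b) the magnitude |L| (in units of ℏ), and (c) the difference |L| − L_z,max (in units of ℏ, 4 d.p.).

θ_min ≈ 22.21°; |L| = √42 ℏ ≈ 6.481ℏ; |L|−L_z,max ≈ 0.4807ℏ

cos θ_min = 6/√42, so θ_min ≈ 22.21°.
|L| = ℏ√(6·7) = √42 ℏ ≈ 6.481ℏ.
|L| − L_z,max = (√42 − 6)ℏ ≈ 0.4807ℏ.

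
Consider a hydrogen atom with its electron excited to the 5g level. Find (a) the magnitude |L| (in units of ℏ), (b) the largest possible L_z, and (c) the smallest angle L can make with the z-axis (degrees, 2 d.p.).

|L| = 2√5 ℏ ≈ 4.472ℏ; L_z,max = 4ℏ; θ_min ≈ 26.57°

The 5g level has l = 4.
|L| = ℏ√(4·5) = 2√5 ℏ ≈ 4.472ℏ.
L_z,max = lℏ = 4ℏ.
cos θ_min = 4/√20, so θ_min ≈ 26.57°.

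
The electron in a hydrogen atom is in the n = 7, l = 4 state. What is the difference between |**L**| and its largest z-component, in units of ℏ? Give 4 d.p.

|L| − L_z,max ≈ 0.4721ℏ

|L| = 2√5 ℏ ≈ 4.4721ℏ, while L_z,max = lℏ = 4ℏ.
The difference is (2√5 − 4)ℏ ≈ 0.4721ℏ.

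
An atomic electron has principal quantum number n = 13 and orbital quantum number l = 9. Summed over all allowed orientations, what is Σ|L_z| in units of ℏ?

Σ|L_z| = 90 ℏ

The allowed m_l values are -9, -8, -7, -6, -5, -4, -3, -2, -1, 0, 1, 2, 3, 4, 5, 6, 7, 8, 9.
Σ|m_l| = 2(1+2+…+9) = 90.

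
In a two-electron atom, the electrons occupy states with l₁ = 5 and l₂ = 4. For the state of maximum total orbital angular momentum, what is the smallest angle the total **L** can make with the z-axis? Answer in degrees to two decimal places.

θ_min ≈ 18.43°

By the triangle rule, |l₁ − l₂| ≤ L ≤ l₁ + l₂.
So L can be 1, 2, 3, 4, 5, 6, 7, 8, 9.
The maximum is L = 9, with |L_tot| = ℏ√(9·10) = 3√10 ℏ.
The minimum angle with z is arccos(9/√90) ≈ 18.43°.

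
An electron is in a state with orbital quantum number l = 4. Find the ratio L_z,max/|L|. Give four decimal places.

L_z,max/|L| = 0.8944

|L| = 2√5 ℏ ≈ 4.4721ℏ, while L_z,max = lℏ = 4ℏ.
L_z,max/|L| = 4/√20 = 0.8944.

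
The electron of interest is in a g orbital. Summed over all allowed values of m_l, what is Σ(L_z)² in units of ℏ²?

Σ(L_z)² = 60 ℏ²

For a g orbital, l = 4.
m_l ∈ {-4, -3, -2, -1, 0, 1, 2, 3, 4}.
Summing m² from −4 to 4: Σ m_l² = 60.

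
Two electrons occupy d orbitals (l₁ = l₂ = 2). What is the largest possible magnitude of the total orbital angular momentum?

|L_tot|_max = 2√5 ℏ ≈ 4.472ℏ

By the triangle rule, |l₁ − l₂| ≤ L ≤ l₁ + l₂.
L ∈ {0, 1, 2, 3, 4}.
The largest magnitude corresponds to L = 4: |L_tot| = ℏ√(4·5) = 2√5 ℏ.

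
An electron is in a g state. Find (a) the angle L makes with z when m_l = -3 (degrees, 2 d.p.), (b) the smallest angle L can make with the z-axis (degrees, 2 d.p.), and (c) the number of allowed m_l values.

A g state has l = 4.
For m_l = -3: cos θ = -3/√20, θ ≈ 132.13°.
cos θ_min = 4/√20, so θ_min ≈ 26.57°.
There are 2l+1 = 9 values of m_l.

θ(m_l=-3) ≈ 132.13°; θ_min ≈ 26.57°; 9 values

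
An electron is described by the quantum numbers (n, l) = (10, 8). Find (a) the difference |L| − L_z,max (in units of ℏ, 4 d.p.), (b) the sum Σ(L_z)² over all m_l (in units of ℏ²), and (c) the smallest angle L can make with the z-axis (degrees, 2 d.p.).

|L|−L_z,max ≈ 0.4853ℏ; Σ(L_z)² = 408 ℏ²; θ_min ≈ 19.47°

|L| − L_z,max = (6√2 − 8)ℏ ≈ 0.4853ℏ.
Σ m_l² = 408, so Σ(L_z)² = 408 ℏ².
cos θ_min = 8/√72, so θ_min ≈ 19.47°.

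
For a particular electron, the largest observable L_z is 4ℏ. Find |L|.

|L| = 2√5 ℏ ≈ 4.472ℏ

L_z,max = lℏ, so l = 4.
|L| = √(l(l+1)) ℏ = 2√5 ℏ.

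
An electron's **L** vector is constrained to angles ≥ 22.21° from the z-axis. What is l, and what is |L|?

l = 6, |L| = √42 ℏ ≈ 6.481ℏ

cos θ_min = l/√(l(l+1)) = √(l/(l+1)), so l/(l+1) = cos²(22.21°) = 0.8571.
Solving: l = 6.
Then |L| = ℏ√(6·7) = √42 ℏ.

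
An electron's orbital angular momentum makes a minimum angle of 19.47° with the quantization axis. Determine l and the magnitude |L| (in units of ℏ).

cos²θ_min = l/(l+1) = 0.8889.
Solving: l = 8.
Then |L| = ℏ√(8·9) = 6√2 ℏ.

l = 8, |L| = 6√2 ℏ ≈ 8.485ℏ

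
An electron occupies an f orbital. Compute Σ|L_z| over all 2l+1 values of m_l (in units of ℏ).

Σ|L_z| = 12 ℏ

For an f orbital, l = 3.
m_l ∈ {-3, -2, -1, 0, 1, 2, 3}.
Σ|m_l| = 2(1+2+…+3) = 12.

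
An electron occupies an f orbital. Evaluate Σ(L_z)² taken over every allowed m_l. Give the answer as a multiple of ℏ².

Σ(L_z)² = 28 ℏ²

An f state has l = 3.
m_l runs from −3 to 3, i.e. {-3, -2, -1, 0, 1, 2, 3}.
Summing m² from −3 to 3: Σ m_l² = 28.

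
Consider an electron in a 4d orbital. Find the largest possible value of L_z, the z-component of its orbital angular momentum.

L_z,max = 2ℏ

For 4d, l = 2.
L_z = m_l ℏ with m_l ∈ {−2, …, 2}; the maximum is m_l = 2.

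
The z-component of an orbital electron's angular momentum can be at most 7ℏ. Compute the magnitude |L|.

Since max m_l = l, l = 7.
|L| = ℏ√(l(l+1)) = 2√14 ℏ.

|L| = 2√14 ℏ ≈ 7.483ℏ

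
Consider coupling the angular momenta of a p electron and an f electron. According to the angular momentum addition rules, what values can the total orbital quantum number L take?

L = 2, 3, 4

By the triangle rule, |l₁ − l₂| ≤ L ≤ l₁ + l₂.
L ∈ {2, 3, 4}.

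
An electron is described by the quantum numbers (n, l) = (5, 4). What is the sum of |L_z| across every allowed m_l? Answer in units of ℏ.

Σ|L_z| = 20 ℏ

m_l runs from −4 to 4, i.e. {-4, -3, -2, -1, 0, 1, 2, 3, 4}.
Σ|m_l| = 2(1+2+…+4) = 20.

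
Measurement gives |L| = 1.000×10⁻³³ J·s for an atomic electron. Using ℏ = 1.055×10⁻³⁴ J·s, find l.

l = 9

Dividing by ℏ: |L|/ℏ ≈ 9.479.
Set l(l+1) = 89.85; the integer solution is l = 9.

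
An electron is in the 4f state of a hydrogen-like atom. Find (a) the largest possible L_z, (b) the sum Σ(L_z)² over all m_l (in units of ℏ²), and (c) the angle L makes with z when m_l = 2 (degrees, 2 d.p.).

L_z,max = 3ℏ; Σ(L_z)² = 28 ℏ²; θ(m_l=2) ≈ 54.74°

For 4f, l = 3.
L_z,max = lℏ = 3ℏ.
Σ m_l² = 28, so Σ(L_z)² = 28 ℏ².
For m_l = 2: cos θ = 2/√12, θ ≈ 54.74°.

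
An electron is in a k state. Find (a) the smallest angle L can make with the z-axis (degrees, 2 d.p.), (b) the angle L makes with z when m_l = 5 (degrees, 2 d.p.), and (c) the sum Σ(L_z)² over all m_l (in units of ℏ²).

θ_min ≈ 20.70°; θ(m_l=5) ≈ 48.08°; Σ(L_z)² = 280 ℏ²

A k state has l = 7.
cos θ_min = 7/√56, so θ_min ≈ 20.70°.
For m_l = 5: cos θ = 5/√56, θ ≈ 48.08°.
Σ m_l² = 280, so Σ(L_z)² = 280 ℏ².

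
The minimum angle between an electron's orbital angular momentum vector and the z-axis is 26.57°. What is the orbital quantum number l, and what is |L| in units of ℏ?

cos²θ_min = l/(l+1) = 0.7999.
Solving: l = 4.
Then |L| = ℏ√(4·5) = 2√5 ℏ.

l = 4, |L| = 2√5 ℏ ≈ 4.472ℏ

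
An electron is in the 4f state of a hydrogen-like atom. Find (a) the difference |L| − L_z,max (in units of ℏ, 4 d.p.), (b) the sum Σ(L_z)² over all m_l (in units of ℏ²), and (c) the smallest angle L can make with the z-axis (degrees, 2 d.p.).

|L|−L_z,max ≈ 0.4641ℏ; Σ(L_z)² = 28 ℏ²; θ_min ≈ 30.00°

4f means n = 4, l = 3.
|L| − L_z,max = (2√3 − 3)ℏ ≈ 0.4641ℏ.
Σ m_l² = 28, so Σ(L_z)² = 28 ℏ².
cos θ_min = 3/√12, so θ_min ≈ 30.00°.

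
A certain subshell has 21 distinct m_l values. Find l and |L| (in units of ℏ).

l = 10, |L| = √110 ℏ ≈ 10.488ℏ

2l + 1 = 21 ⇒ l = 10.
|L| = ℏ√(l(l+1)) = ℏ√(10·11) = √110 ℏ.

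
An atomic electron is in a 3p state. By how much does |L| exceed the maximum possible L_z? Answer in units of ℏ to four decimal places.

3p means n = 3, l = 1.
|L| = √2 ℏ ≈ 1.4142ℏ, while L_z,max = lℏ = 1ℏ.
The difference is (√2 − 1)ℏ ≈ 0.4142ℏ.

|L| − L_z,max ≈ 0.4142ℏ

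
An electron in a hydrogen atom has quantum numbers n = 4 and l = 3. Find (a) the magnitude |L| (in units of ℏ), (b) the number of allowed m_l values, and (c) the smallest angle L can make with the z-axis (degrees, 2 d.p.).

|L| = ℏ√(3·4) = 2√3 ℏ ≈ 3.464ℏ.
There are 2l+1 = 7 values of m_l.
cos θ_min = 3/√12, so θ_min ≈ 30.00°.

|L| = 2√3 ℏ ≈ 3.464ℏ; 7 values; θ_min ≈ 30.00°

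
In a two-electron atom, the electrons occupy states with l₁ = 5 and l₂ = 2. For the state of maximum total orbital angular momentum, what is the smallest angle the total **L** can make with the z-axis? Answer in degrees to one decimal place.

θ_min ≈ 20.7°

The total orbital quantum number L ranges from |l₁ − l₂| to l₁ + l₂ in integer steps.
So L can be 3, 4, 5, 6, 7.
The maximum is L = 7, with |L_tot| = ℏ√(7·8) = 2√14 ℏ.
The minimum angle with z is arccos(7/√56) ≈ 20.7°.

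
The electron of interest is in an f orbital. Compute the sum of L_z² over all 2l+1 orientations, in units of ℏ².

Σ(L_z)² = 28 ℏ²

The letter f corresponds to l = 3.
m_l ∈ {-3, -2, -1, 0, 1, 2, 3}.
Summing m² from −3 to 3: Σ m_l² = 28.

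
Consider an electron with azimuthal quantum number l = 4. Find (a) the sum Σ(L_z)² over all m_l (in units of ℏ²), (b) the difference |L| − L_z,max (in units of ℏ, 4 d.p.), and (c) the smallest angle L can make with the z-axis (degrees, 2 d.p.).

Σ(L_z)² = 60 ℏ²; |L|−L_z,max ≈ 0.4721ℏ; θ_min ≈ 26.57°

Σ m_l² = 60, so Σ(L_z)² = 60 ℏ².
|L| − L_z,max = (2√5 − 4)ℏ ≈ 0.4721ℏ.
cos θ_min = 4/√20, so θ_min ≈ 26.57°.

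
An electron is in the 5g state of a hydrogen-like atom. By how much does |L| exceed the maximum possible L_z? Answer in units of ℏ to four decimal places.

|L| − L_z,max ≈ 0.4721ℏ

For 5g, l = 4.
|L| = 2√5 ℏ ≈ 4.4721ℏ, while L_z,max = lℏ = 4ℏ.
The difference is (2√5 − 4)ℏ ≈ 0.4721ℏ.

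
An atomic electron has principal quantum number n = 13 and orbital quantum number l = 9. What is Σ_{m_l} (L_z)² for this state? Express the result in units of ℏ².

Σ(L_z)² = 570 ℏ²

m_l runs from −9 to 9, i.e. {-9, -8, -7, -6, -5, -4, -3, -2, -1, 0, 1, 2, 3, 4, 5, 6, 7, 8, 9}.
Σ m_l² = 2·(1 + 4 + 9 + 16 + 25 + 36 + 49 + 64 + 81) = 570.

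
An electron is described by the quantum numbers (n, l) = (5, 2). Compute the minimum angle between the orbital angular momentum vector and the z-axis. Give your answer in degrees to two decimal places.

|L|² = l(l+1)ℏ² = 6ℏ², so |L| = √6 ℏ.
The smallest angle corresponds to the largest L_z, i.e. m_l = l = 2, giving L_z = 2ℏ.
cos θ_min = 2/√6, so θ_min ≈ 35.26°.

θ_min ≈ 35.26°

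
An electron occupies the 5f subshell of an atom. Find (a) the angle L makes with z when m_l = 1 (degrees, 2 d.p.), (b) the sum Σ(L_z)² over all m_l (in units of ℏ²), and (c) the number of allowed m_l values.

The 5f subshell has l = 3.
For m_l = 1: cos θ = 1/√12, θ ≈ 73.22°.
Σ m_l² = 28, so Σ(L_z)² = 28 ℏ².
There are 2l+1 = 7 values of m_l.

θ(m_l=1) ≈ 73.22°; Σ(L_z)² = 28 ℏ²; 7 values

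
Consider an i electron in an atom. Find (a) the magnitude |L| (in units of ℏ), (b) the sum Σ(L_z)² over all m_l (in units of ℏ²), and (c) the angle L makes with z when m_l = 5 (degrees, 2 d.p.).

The letter i corresponds to l = 6.
|L| = ℏ√(6·7) = √42 ℏ ≈ 6.481ℏ.
Σ m_l² = 182, so Σ(L_z)² = 182 ℏ².
For m_l = 5: cos θ = 5/√42, θ ≈ 39.51°.

|L| = √42 ℏ ≈ 6.481ℏ; Σ(L_z)² = 182 ℏ²; θ(m_l=5) ≈ 39.51°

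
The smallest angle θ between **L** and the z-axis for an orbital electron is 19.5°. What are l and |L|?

cos θ_min = l/√(l(l+1)) = √(l/(l+1)), so l/(l+1) = cos²(19.5°) = 0.8886.
Thus l = 0.8886/(1 − 0.8886) ≈ 8.
Then |L| = ℏ√(8·9) = 6√2 ℏ.

l = 8, |L| = 6√2 ℏ ≈ 8.485ℏ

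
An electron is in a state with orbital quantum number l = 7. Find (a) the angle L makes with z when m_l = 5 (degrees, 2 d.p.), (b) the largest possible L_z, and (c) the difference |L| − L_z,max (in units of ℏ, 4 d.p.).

For m_l = 5: cos θ = 5/√56, θ ≈ 48.08°.
L_z,max = lℏ = 7ℏ.
|L| − L_z,max = (2√14 − 7)ℏ ≈ 0.4833ℏ.

θ(m_l=5) ≈ 48.08°; L_z,max = 7ℏ; |L|−L_z,max ≈ 0.4833ℏ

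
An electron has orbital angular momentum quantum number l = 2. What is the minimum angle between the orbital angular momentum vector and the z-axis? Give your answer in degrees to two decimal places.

|L| = ℏ√(l(l+1)) = √6 ℏ.
The smallest angle corresponds to the largest L_z, i.e. m_l = l = 2, giving L_z = 2ℏ.
cos θ_min = 2/√6, so θ_min ≈ 35.26°.

θ_min ≈ 35.26°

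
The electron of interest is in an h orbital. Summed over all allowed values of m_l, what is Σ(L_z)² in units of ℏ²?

Σ(L_z)² = 110 ℏ²

For an h orbital, l = 5.
The allowed m_l values are -5, -4, -3, -2, -1, 0, 1, 2, 3, 4, 5.
Σ m_l² = l(l+1)(2l+1)/3 = 5·6·11/3 = 110.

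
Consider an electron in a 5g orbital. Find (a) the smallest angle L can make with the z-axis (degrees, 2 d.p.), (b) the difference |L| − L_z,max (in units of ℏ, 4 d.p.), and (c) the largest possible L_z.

5g means n = 5, l = 4.
cos θ_min = 4/√20, so θ_min ≈ 26.57°.
|L| − L_z,max = (2√5 − 4)ℏ ≈ 0.4721ℏ.
L_z,max = lℏ = 4ℏ.

θ_min ≈ 26.57°; |L|−L_z,max ≈ 0.4721ℏ; L_z,max = 4ℏ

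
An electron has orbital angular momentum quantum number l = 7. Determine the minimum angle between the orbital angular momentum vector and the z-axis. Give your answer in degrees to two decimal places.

|L| = √(l(l+1)) ℏ = 2√14 ℏ.
The smallest angle corresponds to the largest L_z, i.e. m_l = l = 7, giving L_z = 7ℏ.
cos θ_min = 7/√56, so θ_min ≈ 20.70°.

θ_min ≈ 20.70°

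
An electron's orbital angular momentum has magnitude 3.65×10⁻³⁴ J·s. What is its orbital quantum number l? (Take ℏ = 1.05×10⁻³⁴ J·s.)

l = 3

In units of ℏ, |L| ≈ 3.476.
Set l(l+1) = 12.08; the integer solution is l = 3.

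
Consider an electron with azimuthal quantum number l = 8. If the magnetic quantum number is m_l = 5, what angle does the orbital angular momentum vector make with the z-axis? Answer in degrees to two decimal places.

θ ≈ 53.90°

|L| = √(l(l+1)) ℏ = 6√2 ℏ.
L_z = m_l ℏ = 5ℏ.
cos θ = L_z/|L| = 5/√72, so θ ≈ 53.90°.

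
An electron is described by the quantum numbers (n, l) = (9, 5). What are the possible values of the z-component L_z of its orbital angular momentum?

L_z ∈ {−5ℏ, −4ℏ, −3ℏ, −2ℏ, −ℏ, 0, ℏ, 2ℏ, 3ℏ, 4ℏ, 5ℏ}

L_z = m_l ℏ with m_l ranging from −l to +l in integer steps.
For l = 5: m_l ∈ {-5, -4, -3, -2, -1, 0, 1, 2, 3, 4, 5}.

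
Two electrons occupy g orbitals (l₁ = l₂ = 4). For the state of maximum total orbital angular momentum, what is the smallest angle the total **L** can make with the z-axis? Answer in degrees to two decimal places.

θ_min ≈ 19.47°

L runs from |4 − 4| = 0 to 4 + 4 = 8.
Allowed values: L = 0, 1, 2, 3, 4, 5, 6, 7, 8.
The maximum is L = 8, with |L_tot| = ℏ√(8·9) = 6√2 ℏ.
The minimum angle with z is arccos(8/√72) ≈ 19.47°.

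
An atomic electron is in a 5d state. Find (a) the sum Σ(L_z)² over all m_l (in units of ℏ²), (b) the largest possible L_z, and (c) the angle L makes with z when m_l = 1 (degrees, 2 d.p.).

Σ(L_z)² = 10 ℏ²; L_z,max = 2ℏ; θ(m_l=1) ≈ 65.91°

For 5d, l = 2.
Σ m_l² = 10, so Σ(L_z)² = 10 ℏ².
L_z,max = lℏ = 2ℏ.
For m_l = 1: cos θ = 1/√6, θ ≈ 65.91°.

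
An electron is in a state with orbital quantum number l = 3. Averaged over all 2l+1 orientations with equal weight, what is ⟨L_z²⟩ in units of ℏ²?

m_l ∈ {-3, -2, -1, 0, 1, 2, 3}.
⟨L_z²⟩ = ℏ²·(Σ m_l²)/(2l+1) = ℏ²·28/7 = 4ℏ².

⟨L_z²⟩ = 4 ℏ²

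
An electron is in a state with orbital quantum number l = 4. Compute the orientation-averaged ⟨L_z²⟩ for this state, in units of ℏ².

The allowed m_l values are -4, -3, -2, -1, 0, 1, 2, 3, 4.
⟨L_z²⟩ = ℏ²·(Σ m_l²)/(2l+1) = ℏ²·60/9 = 6.667ℏ².

⟨L_z²⟩ = 6.667 ℏ²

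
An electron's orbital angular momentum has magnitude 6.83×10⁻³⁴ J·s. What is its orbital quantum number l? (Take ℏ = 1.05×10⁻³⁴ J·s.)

l = 6

In units of ℏ, |L| ≈ 6.505.
(|L|/ℏ)² = l(l+1) ≈ 42.31 ⇒ l = 6.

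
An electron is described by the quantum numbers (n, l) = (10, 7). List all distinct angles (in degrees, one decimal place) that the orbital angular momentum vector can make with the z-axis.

|L| = √(l(l+1)) ℏ = 2√14 ℏ.
cos θ = m_l/√56 for each m_l ∈ {-7, -6, -5, -4, -3, -2, -1, 0, 1, 2, 3, 4, 5, 6, 7}.

θ ∈ {20.7°, 36.7°, 48.1°, 57.7°, 66.4°, 74.5°, 82.3°, 90.0°, 97.7°, 105.5°, 113.6°, 122.3°, 131.9°, 143.3°, 159.3°}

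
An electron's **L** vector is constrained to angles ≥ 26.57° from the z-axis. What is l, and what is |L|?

l = 4, |L| = 2√5 ℏ ≈ 4.472ℏ

cos²θ_min = l/(l+1) = 0.7999.
Solving: l = 4.
Then |L| = ℏ√(4·5) = 2√5 ℏ.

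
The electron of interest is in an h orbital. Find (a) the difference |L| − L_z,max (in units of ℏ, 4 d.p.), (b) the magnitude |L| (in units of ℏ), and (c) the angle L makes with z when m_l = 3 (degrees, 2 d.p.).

The letter h corresponds to l = 5.
|L| − L_z,max = (√30 − 5)ℏ ≈ 0.4772ℏ.
|L| = ℏ√(5·6) = √30 ℏ ≈ 5.477ℏ.
For m_l = 3: cos θ = 3/√30, θ ≈ 56.79°.

|L|−L_z,max ≈ 0.4772ℏ; |L| = √30 ℏ ≈ 5.477ℏ; θ(m_l=3) ≈ 56.79°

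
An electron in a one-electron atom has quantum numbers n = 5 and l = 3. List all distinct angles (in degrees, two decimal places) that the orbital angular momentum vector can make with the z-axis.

θ ∈ {30.00°, 54.74°, 73.22°, 90.00°, 106.78°, 125.26°, 150.00°}

|L| = ℏ√(l(l+1)) = 2√3 ℏ.
cos θ = m_l/√12 for each m_l ∈ {-3, -2, -1, 0, 1, 2, 3}.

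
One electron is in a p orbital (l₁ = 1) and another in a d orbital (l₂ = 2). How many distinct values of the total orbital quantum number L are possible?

By the triangle rule, |l₁ − l₂| ≤ L ≤ l₁ + l₂.
So L can be 1, 2, 3.
That is 3 values.

3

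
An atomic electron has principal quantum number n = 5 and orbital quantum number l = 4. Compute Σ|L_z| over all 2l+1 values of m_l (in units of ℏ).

m_l ∈ {-4, -3, -2, -1, 0, 1, 2, 3, 4}.
Σ|m_l| = 2·4(4+1)/2 = 20.

Σ|L_z| = 20 ℏ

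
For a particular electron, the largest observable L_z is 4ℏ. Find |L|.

The maximum L_z equals lℏ, giving l = 4.
|L| = √(l(l+1)) ℏ = 2√5 ℏ.

|L| = 2√5 ℏ ≈ 4.472ℏ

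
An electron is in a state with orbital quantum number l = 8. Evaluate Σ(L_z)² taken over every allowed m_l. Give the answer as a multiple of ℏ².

Σ(L_z)² = 408 ℏ²

m_l ∈ {-8, -7, -6, -5, -4, -3, -2, -1, 0, 1, 2, 3, 4, 5, 6, 7, 8}.
Σ m_l² = 2·(1 + 4 + 9 + 16 + 25 + 36 + 49 + 64) = 408.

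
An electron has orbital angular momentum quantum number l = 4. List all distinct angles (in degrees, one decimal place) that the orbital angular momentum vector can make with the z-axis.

|L|² = l(l+1)ℏ² = 20ℏ², so |L| = 2√5 ℏ.
cos θ = m_l/√20 for each m_l ∈ {-4, -3, -2, -1, 0, 1, 2, 3, 4}.

θ ∈ {26.6°, 47.9°, 63.4°, 77.1°, 90.0°, 102.9°, 116.6°, 132.1°, 153.4°}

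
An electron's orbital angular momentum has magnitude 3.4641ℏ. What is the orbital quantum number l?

Since |L|² = l(l+1)ℏ², l(l+1) = 12.
l² + l − 12 = 0 ⇒ l = 3.

l = 3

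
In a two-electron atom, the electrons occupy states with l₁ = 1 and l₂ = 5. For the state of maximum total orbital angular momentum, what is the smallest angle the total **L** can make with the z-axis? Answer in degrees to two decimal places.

θ_min ≈ 22.21°

By the triangle rule, |l₁ − l₂| ≤ L ≤ l₁ + l₂.
So L can be 4, 5, 6.
The maximum is L = 6, with |L_tot| = ℏ√(6·7) = √42 ℏ.
The minimum angle with z is arccos(6/√42) ≈ 22.21°.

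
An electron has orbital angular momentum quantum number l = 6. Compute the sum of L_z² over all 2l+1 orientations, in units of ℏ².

The allowed m_l values are -6, -5, -4, -3, -2, -1, 0, 1, 2, 3, 4, 5, 6.
Σ m_l² = 2·(1 + 4 + 9 + 16 + 25 + 36) = 182.

Σ(L_z)² = 182 ℏ²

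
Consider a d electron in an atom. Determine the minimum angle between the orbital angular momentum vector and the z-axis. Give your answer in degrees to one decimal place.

θ_min ≈ 35.3°

The letter d corresponds to l = 2.
|L|² = l(l+1)ℏ² = 6ℏ², so |L| = √6 ℏ.
The smallest angle corresponds to the largest L_z, i.e. m_l = l = 2, giving L_z = 2ℏ.
cos θ_min = 2/√6, so θ_min ≈ 35.3°.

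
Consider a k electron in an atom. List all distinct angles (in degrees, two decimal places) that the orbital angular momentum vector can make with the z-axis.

For a k orbital, l = 7.
|L| = ℏ√(l(l+1)) = 2√14 ℏ.
cos θ = m_l/√56 for each m_l ∈ {-7, -6, -5, -4, -3, -2, -1, 0, 1, 2, 3, 4, 5, 6, 7}.

θ ∈ {20.70°, 36.70°, 48.08°, 57.69°, 66.37°, 74.50°, 82.32°, 90.00°, 97.68°, 105.50°, 113.63°, 122.31°, 131.92°, 143.30°, 159.30°}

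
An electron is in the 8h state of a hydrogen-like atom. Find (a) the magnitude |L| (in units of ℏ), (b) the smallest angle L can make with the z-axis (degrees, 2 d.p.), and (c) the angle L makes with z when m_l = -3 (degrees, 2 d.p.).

8h means n = 8, l = 5.
|L| = ℏ√(5·6) = √30 ℏ ≈ 5.477ℏ.
cos θ_min = 5/√30, so θ_min ≈ 24.09°.
For m_l = -3: cos θ = -3/√30, θ ≈ 123.21°.

|L| = √30 ℏ ≈ 5.477ℏ; θ_min ≈ 24.09°; θ(m_l=-3) ≈ 123.21°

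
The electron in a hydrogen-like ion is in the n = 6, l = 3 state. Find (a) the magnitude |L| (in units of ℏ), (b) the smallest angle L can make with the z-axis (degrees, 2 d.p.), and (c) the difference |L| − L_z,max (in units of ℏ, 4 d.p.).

|L| = ℏ√(3·4) = 2√3 ℏ ≈ 3.464ℏ.
cos θ_min = 3/√12, so θ_min ≈ 30.00°.
|L| − L_z,max = (2√3 − 3)ℏ ≈ 0.4641ℏ.

|L| = 2√3 ℏ ≈ 3.464ℏ; θ_min ≈ 30.00°; |L|−L_z,max ≈ 0.4641ℏ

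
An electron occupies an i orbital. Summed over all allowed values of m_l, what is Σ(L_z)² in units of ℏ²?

Σ(L_z)² = 182 ℏ²

An i state has l = 6.
The allowed m_l values are -6, -5, -4, -3, -2, -1, 0, 1, 2, 3, 4, 5, 6.
Summing m² from −6 to 6: Σ m_l² = 182.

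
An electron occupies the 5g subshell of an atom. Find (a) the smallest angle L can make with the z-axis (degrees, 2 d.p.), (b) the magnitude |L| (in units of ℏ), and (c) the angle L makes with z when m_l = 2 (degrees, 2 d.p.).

θ_min ≈ 26.57°; |L| = 2√5 ℏ ≈ 4.472ℏ; θ(m_l=2) ≈ 63.43°

The 5g subshell has l = 4.
cos θ_min = 4/√20, so θ_min ≈ 26.57°.
|L| = ℏ√(4·5) = 2√5 ℏ ≈ 4.472ℏ.
For m_l = 2: cos θ = 2/√20, θ ≈ 63.43°.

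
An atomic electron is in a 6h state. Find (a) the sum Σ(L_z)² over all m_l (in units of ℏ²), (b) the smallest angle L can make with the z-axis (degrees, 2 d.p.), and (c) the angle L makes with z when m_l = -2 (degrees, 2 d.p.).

Σ(L_z)² = 110 ℏ²; θ_min ≈ 24.09°; θ(m_l=-2) ≈ 111.42°

6h means n = 6, l = 5.
Σ m_l² = 110, so Σ(L_z)² = 110 ℏ².
cos θ_min = 5/√30, so θ_min ≈ 24.09°.
For m_l = -2: cos θ = -2/√30, θ ≈ 111.42°.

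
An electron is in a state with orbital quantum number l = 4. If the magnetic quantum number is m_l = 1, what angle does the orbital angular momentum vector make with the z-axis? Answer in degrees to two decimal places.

θ ≈ 77.08°

|L| = √(l(l+1)) ℏ = 2√5 ℏ.
L_z = m_l ℏ = 1ℏ.
cos θ = L_z/|L| = 1/√20, so θ ≈ 77.08°.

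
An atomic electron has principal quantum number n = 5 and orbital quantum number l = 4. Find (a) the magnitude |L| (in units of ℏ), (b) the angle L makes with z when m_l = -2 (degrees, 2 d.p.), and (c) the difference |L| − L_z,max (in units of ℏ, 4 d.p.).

|L| = ℏ√(4·5) = 2√5 ℏ ≈ 4.472ℏ.
For m_l = -2: cos θ = -2/√20, θ ≈ 116.57°.
|L| − L_z,max = (2√5 − 4)ℏ ≈ 0.4721ℏ.

|L| = 2√5 ℏ ≈ 4.472ℏ; θ(m_l=-2) ≈ 116.57°; |L|−L_z,max ≈ 0.4721ℏ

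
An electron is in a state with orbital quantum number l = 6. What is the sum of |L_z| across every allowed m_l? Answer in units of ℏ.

Σ|L_z| = 42 ℏ

m_l runs from −6 to 6, i.e. {-6, -5, -4, -3, -2, -1, 0, 1, 2, 3, 4, 5, 6}.
Σ|m_l| = 2·6(6+1)/2 = 42.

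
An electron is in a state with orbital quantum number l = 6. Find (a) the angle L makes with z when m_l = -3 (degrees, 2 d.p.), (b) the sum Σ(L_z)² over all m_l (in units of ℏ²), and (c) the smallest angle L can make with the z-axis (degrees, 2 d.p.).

θ(m_l=-3) ≈ 117.58°; Σ(L_z)² = 182 ℏ²; θ_min ≈ 22.21°

For m_l = -3: cos θ = -3/√42, θ ≈ 117.58°.
Σ m_l² = 182, so Σ(L_z)² = 182 ℏ².
cos θ_min = 6/√42, so θ_min ≈ 22.21°.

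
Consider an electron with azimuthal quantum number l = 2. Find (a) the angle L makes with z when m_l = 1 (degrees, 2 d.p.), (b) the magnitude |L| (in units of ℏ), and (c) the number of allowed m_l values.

θ(m_l=1) ≈ 65.91°; |L| = √6 ℏ ≈ 2.449ℏ; 5 values

For m_l = 1: cos θ = 1/√6, θ ≈ 65.91°.
|L| = ℏ√(2·3) = √6 ℏ ≈ 2.449ℏ.
There are 2l+1 = 5 values of m_l.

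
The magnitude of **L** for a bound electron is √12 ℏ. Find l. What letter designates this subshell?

|L| = ℏ√(l(l+1)), so l(l+1) = 12.
Solving: l = 3.

l = 3 (f orbital)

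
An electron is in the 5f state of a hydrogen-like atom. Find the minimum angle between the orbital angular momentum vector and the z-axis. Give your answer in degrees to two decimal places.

For 5f, l = 3.
|L| = √(l(l+1)) ℏ = 2√3 ℏ.
The smallest angle corresponds to the largest L_z, i.e. m_l = l = 3, giving L_z = 3ℏ.
cos θ_min = 3/√12, so θ_min ≈ 30.00°.

θ_min ≈ 30.00°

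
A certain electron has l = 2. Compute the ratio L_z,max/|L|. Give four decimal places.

L_z,max/|L| = 0.8165

|L| = √6 ℏ ≈ 2.4495ℏ, while L_z,max = lℏ = 2ℏ.
L_z,max/|L| = 2/√6 = 0.8165.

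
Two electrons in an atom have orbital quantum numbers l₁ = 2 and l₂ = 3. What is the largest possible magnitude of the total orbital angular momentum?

L runs from |2 − 3| = 1 to 2 + 3 = 5.
Allowed values: L = 1, 2, 3, 4, 5.
The largest magnitude corresponds to L = 5: |L_tot| = ℏ√(5·6) = √30 ℏ.

|L_tot|_max = √30 ℏ ≈ 5.477ℏ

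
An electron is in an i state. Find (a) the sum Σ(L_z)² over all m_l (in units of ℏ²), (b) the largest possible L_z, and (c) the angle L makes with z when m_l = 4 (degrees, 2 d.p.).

Σ(L_z)² = 182 ℏ²; L_z,max = 6ℏ; θ(m_l=4) ≈ 51.89°

The letter i corresponds to l = 6.
Σ m_l² = 182, so Σ(L_z)² = 182 ℏ².
L_z,max = lℏ = 6ℏ.
For m_l = 4: cos θ = 4/√42, θ ≈ 51.89°.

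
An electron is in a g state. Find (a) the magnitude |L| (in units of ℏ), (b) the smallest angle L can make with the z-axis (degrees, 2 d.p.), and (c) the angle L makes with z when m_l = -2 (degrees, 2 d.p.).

The letter g corresponds to l = 4.
|L| = ℏ√(4·5) = 2√5 ℏ ≈ 4.472ℏ.
cos θ_min = 4/√20, so θ_min ≈ 26.57°.
For m_l = -2: cos θ = -2/√20, θ ≈ 116.57°.

|L| = 2√5 ℏ ≈ 4.472ℏ; θ_min ≈ 26.57°; θ(m_l=-2) ≈ 116.57°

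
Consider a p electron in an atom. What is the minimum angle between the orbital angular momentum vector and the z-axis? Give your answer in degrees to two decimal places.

θ_min ≈ 45.00°

The letter p corresponds to l = 1.
|L| = ℏ√(l(l+1)) = √2 ℏ.
The smallest angle corresponds to the largest L_z, i.e. m_l = l = 1, giving L_z = 1ℏ.
cos θ_min = 1/√2, so θ_min ≈ 45.00°.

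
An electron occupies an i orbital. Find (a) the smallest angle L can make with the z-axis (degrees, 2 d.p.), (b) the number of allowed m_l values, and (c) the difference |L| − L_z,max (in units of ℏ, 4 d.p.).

I corresponds to l = 6.
cos θ_min = 6/√42, so θ_min ≈ 22.21°.
There are 2l+1 = 13 values of m_l.
|L| − L_z,max = (√42 − 6)ℏ ≈ 0.4807ℏ.

θ_min ≈ 22.21°; 13 values; |L|−L_z,max ≈ 0.4807ℏ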